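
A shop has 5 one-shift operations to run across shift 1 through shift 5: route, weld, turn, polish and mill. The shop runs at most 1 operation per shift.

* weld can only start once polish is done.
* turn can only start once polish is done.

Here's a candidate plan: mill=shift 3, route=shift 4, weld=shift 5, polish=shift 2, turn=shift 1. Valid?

No — it violates: turn can only start once polish is done

The shop runs at most 1 operation per shift — holds.
turn can only start once polish is done — violated.
weld can only start once polish is done — holds.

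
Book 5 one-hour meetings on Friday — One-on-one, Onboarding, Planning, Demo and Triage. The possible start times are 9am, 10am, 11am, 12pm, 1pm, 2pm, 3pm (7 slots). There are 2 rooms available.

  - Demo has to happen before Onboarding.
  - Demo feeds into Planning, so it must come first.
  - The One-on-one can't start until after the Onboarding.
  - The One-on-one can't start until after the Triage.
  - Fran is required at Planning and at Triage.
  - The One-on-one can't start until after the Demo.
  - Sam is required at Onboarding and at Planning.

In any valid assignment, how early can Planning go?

Precedence pushes Planning to at least 10am.
Planning at 10am is achievable: Triage=9am; Planning=10am; One-on-one=12pm; Demo=9am; Onboarding=11am.

10am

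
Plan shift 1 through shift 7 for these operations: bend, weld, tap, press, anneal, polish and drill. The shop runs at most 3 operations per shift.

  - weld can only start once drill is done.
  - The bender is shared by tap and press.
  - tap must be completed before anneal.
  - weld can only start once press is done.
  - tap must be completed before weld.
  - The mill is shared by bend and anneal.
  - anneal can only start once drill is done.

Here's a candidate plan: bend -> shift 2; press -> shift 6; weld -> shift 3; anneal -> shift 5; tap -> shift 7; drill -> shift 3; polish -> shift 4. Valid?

No. tap must be completed before weld is not satisfied.

tap must be completed before weld — violated.
weld can only start once drill is done — violated.
The shop runs at most 3 operations per shift — holds.
weld can only start once press is done — violated.
tap must be completed before anneal — violated.
The mill is shared by bend and anneal — holds.
The bender is shared by tap and press — holds.
anneal can only start once drill is done — holds.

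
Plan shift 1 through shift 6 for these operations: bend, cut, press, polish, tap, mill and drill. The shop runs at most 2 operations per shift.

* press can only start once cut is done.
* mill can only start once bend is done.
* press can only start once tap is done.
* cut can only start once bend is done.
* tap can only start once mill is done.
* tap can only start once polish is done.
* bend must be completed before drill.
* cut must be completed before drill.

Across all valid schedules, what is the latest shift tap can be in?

shift 5

Precedence pushes tap to at least shift 3; downstream work caps tap at shift 5.
tap at shift 5 is achievable: polish in shift 1; mill in shift 2; cut in shift 2; drill in shift 3; tap in shift 5; press in shift 6; bend in shift 1.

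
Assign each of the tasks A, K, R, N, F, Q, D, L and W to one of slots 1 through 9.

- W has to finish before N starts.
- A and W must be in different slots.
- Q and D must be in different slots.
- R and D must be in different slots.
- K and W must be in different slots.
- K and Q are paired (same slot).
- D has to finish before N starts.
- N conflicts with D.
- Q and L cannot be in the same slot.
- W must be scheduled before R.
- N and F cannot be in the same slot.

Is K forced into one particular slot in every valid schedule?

No

K can be 1 (e.g. R=3; N=3; W=2; L=2; D=2; Q=1; K=1; F=1; A=1) or 2 (e.g. A in 2; D in 1; L in 1; F in 1; Q in 2; K in 2; W in 1; N in 2; R in 2).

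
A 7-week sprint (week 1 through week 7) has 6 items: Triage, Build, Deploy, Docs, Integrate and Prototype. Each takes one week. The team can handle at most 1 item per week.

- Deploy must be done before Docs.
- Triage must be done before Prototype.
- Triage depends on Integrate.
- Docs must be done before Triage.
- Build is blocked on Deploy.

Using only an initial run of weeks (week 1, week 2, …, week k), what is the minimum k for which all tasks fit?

The precedence chain requires at least 4 distinct weeks.
With at most 1 per week and 6 tasks, at least 6 weeks are needed.
6 works (last occupied week: week 6): for example Deploy -> week 1, Build -> week 5, Triage -> week 4, Docs -> week 2, Integrate -> week 3, Prototype -> week 6.

6 weeks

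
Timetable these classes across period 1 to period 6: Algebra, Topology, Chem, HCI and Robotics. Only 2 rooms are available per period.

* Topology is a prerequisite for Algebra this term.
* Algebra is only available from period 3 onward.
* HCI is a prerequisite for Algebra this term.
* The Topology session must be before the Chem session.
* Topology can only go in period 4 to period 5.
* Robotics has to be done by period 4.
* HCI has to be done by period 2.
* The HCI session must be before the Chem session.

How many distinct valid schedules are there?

40

Splitting on Algebra: it can be period 5 (16), period 6 (24). Listing each branch's schedules as (Topology, Chem, HCI, Robotics) by period number:
Algebra=period 5: (4,5,1,1) (4,5,1,2) (4,5,1,3) (4,5,1,4) (4,5,2,1) (4,5,2,2) (4,5,2,3) (4,5,2,4) (4,6,1,1) (4,6,1,2) (4,6,1,3) (4,6,1,4) (4,6,2,1) (4,6,2,2) (4,6,2,3) (4,6,2,4) — 16.
Algebra=period 6: (4,5,1,1) (4,5,1,2) (4,5,1,3) (4,5,1,4) (4,5,2,1) (4,5,2,2) (4,5,2,3) (4,5,2,4) (4,6,1,1) (4,6,1,2) (4,6,1,3) (4,6,1,4) (4,6,2,1) (4,6,2,2) (4,6,2,3) (4,6,2,4) (5,6,1,1) (5,6,1,2) (5,6,1,3) (5,6,1,4) (5,6,2,1) (5,6,2,2) (5,6,2,3) (5,6,2,4) — 24.
Summing: 16 + 24 = 40.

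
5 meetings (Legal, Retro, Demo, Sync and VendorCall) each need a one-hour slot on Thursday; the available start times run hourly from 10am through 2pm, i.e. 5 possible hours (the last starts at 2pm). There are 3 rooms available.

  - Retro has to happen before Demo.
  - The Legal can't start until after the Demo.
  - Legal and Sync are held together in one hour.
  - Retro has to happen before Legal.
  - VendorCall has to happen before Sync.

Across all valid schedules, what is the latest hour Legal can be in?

2pm

Precedence pushes Legal to at least 12pm.
Legal at 2pm is achievable: VendorCall -> 10am, Retro -> 10am, Legal -> 2pm, Demo -> 11am, Sync -> 2pm.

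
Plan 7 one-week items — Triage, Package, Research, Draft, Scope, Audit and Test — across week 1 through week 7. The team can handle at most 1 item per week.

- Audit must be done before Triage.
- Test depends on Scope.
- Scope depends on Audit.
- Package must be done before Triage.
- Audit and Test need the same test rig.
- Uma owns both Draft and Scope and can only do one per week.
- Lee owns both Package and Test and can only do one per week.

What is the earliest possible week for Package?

Downstream work caps Package at week 6.
Package at week 1 is achievable: Research=week 6; Scope=week 4; Audit=week 2; Triage=week 3; Test=week 5; Package=week 1; Draft=week 7.

week 1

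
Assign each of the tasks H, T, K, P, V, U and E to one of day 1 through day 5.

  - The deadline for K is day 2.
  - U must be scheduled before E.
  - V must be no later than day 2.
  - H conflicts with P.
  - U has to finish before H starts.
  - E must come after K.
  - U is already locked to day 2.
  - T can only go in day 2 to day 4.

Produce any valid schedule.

E in day 3, V in day 1, P in day 1, U in day 2, K in day 1, H in day 3, T in day 2

Checking: U(day 2) before E(day 3); U(day 2) before H(day 3); K(day 1) before E(day 3); H(day 3) != P(day 1); V=day 1 in [day 1,day 2]; K=day 1 in [day 1,day 2]; U=day 2 in [day 2,day 2]; T=day 2 in [day 2,day 4].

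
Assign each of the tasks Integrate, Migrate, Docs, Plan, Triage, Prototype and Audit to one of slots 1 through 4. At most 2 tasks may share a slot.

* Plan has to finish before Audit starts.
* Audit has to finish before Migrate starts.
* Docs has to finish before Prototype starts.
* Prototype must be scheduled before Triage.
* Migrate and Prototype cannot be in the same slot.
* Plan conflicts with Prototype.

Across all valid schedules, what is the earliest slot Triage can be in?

Precedence pushes Triage to at least 3.
Triage at 3 is achievable: Integrate -> 4; Docs -> 1; Audit -> 2; Plan -> 1; Prototype -> 2; Triage -> 3; Migrate -> 3.

3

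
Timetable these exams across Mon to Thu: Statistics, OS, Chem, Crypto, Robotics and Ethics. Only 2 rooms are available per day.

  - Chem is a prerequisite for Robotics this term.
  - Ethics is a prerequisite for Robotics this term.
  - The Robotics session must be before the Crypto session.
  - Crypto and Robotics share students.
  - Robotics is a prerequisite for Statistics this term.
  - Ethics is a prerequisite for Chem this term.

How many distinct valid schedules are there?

Enumerating: Statistics=Thu; Ethics=Mon; Robotics=Wed; OS=Mon; Chem=Tue; Crypto=Thu | Ethics=Mon, Crypto=Thu, Statistics=Thu, Chem=Tue, Robotics=Wed, OS=Tue | Robotics in Wed; Crypto in Thu; OS in Wed; Statistics in Thu; Ethics in Mon; Chem in Tue.

3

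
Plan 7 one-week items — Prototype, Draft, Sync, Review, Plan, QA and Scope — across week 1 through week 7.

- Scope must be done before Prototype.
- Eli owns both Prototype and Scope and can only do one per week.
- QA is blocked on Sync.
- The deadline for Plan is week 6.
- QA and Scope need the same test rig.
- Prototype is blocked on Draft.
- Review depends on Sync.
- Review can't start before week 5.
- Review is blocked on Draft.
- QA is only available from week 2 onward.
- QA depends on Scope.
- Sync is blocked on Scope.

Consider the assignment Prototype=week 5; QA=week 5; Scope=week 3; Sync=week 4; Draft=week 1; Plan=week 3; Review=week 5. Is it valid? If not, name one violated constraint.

Yes

Scope must be done before Prototype — holds.
QA depends on Scope — holds.
Prototype is blocked on Draft — holds.
The deadline for Plan is week 6 — holds.
QA and Scope need the same test rig — holds.
Eli owns both Prototype and Scope and can only do one per week — holds.
Review can't start before week 5 — holds.
QA is only available from week 2 onward — holds.
Sync is blocked on Scope — holds.
QA is blocked on Sync — holds.
Review is blocked on Draft — holds.
Review depends on Sync — holds.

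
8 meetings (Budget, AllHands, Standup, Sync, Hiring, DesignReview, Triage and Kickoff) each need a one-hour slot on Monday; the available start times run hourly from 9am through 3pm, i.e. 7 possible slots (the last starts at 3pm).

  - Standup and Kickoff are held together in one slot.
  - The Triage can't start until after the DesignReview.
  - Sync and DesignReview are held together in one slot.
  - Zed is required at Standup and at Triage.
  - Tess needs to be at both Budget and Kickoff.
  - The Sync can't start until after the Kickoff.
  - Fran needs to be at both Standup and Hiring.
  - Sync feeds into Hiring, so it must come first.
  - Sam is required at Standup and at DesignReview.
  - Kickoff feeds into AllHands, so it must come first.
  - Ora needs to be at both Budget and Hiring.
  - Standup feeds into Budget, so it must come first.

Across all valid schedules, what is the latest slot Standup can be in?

Standup must be in the same slot as Kickoff, which can't be after 1pm, so Standup is at most 1pm.
Standup at 1pm is achievable: Budget -> 2pm; Sync -> 2pm; Standup -> 1pm; Kickoff -> 1pm; AllHands -> 2pm; Hiring -> 3pm; DesignReview -> 2pm; Triage -> 3pm.

1pm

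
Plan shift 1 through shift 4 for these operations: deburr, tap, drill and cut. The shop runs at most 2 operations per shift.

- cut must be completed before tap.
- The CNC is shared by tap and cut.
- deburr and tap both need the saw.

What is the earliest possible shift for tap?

shift 2

Precedence pushes tap to at least shift 2.
tap at shift 2 is achievable: cut -> shift 1; tap -> shift 2; deburr -> shift 1; drill -> shift 2.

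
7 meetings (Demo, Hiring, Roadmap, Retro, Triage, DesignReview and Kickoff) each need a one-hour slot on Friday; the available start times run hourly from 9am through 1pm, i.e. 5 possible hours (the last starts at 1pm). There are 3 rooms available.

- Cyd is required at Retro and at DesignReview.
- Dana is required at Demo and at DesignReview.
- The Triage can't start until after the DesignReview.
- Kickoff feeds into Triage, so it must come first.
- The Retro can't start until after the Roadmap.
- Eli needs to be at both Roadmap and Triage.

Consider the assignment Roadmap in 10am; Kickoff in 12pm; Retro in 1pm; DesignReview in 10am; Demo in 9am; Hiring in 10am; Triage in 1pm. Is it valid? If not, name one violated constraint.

Yes, all constraints hold

There are 3 rooms available — holds.
The Retro can't start until after the Roadmap — holds.
The Triage can't start until after the DesignReview — holds.
Kickoff feeds into Triage, so it must come first — holds.
Dana is required at Demo and at DesignReview — holds.
Eli needs to be at both Roadmap and Triage — holds.
Cyd is required at Retro and at DesignReview — holds.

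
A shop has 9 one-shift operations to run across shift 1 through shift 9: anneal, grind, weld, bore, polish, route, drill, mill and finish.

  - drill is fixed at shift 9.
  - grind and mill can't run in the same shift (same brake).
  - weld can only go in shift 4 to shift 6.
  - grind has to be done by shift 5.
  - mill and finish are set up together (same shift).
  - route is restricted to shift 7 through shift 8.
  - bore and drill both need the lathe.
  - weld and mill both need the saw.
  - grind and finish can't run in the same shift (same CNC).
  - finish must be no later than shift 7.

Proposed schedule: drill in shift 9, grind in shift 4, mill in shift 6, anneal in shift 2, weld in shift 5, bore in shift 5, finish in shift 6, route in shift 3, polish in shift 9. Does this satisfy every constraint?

Invalid. route is restricted to shift 7 through shift 8.

grind and finish can't run in the same shift (same CNC) — holds.
grind and mill can't run in the same shift (same brake) — holds.
weld and mill both need the saw — holds.
grind has to be done by shift 5 — holds.
drill is fixed at shift 9 — holds.
finish must be no later than shift 7 — holds.
mill and finish are set up together (same shift) — holds.
weld can only go in shift 4 to shift 6 — holds.
bore and drill both need the lathe — holds.
route is restricted to shift 7 through shift 8 — violated.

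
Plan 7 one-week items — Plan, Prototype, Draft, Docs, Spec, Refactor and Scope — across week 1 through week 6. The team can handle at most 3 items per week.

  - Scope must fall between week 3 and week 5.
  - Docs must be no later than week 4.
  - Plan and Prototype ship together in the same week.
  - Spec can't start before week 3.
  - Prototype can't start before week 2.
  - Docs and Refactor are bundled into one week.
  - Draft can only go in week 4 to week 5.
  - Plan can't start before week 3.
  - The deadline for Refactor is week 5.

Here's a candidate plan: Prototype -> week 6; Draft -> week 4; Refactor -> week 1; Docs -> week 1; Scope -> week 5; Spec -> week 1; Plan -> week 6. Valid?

Invalid. Spec can't start before week 3.

The team can handle at most 3 items per week — holds.
Plan and Prototype ship together in the same week — holds.
Scope must fall between week 3 and week 5 — holds.
Prototype can't start before week 2 — holds.
Draft can only go in week 4 to week 5 — holds.
Plan can't start before week 3 — holds.
Docs must be no later than week 4 — holds.
Docs and Refactor are bundled into one week — holds.
Spec can't start before week 3 — violated.
The deadline for Refactor is week 5 — holds.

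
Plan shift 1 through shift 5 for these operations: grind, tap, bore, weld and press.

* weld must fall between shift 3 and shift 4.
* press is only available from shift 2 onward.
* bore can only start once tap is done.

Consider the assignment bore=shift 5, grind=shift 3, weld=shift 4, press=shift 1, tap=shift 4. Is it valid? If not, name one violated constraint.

No. press is only available from shift 2 onward is not satisfied.

weld must fall between shift 3 and shift 4 — holds.
press is only available from shift 2 onward — violated.
bore can only start once tap is done — holds.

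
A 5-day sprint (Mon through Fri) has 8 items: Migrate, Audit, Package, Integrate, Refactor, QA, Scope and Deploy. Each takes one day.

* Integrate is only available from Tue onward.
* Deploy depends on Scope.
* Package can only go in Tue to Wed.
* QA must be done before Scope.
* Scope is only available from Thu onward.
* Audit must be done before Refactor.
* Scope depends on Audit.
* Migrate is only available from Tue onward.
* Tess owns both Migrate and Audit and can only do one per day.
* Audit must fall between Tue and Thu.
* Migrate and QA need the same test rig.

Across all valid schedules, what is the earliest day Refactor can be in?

Wed

Precedence pushes Refactor to at least Wed.
Refactor at Wed is achievable: QA in Mon, Scope in Thu, Package in Tue, Refactor in Wed, Deploy in Fri, Audit in Tue, Migrate in Wed, Integrate in Tue.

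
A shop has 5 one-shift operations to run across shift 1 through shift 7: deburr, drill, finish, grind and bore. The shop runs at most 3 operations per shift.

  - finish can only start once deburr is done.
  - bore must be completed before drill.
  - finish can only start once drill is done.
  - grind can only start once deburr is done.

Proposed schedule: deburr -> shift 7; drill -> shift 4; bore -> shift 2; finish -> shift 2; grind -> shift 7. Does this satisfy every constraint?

The shop runs at most 3 operations per shift — holds.
grind can only start once deburr is done — violated.
bore must be completed before drill — holds.
finish can only start once deburr is done — violated.
finish can only start once drill is done — violated.

Invalid. finish can only start once deburr is done.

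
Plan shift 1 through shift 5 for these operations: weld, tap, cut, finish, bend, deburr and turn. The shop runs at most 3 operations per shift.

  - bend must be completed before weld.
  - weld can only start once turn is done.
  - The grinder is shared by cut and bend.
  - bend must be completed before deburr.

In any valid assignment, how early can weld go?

Precedence pushes weld to at least shift 2.
weld at shift 2 is achievable: weld in shift 2, finish in shift 3, deburr in shift 2, turn in shift 1, tap in shift 1, cut in shift 2, bend in shift 1.

shift 2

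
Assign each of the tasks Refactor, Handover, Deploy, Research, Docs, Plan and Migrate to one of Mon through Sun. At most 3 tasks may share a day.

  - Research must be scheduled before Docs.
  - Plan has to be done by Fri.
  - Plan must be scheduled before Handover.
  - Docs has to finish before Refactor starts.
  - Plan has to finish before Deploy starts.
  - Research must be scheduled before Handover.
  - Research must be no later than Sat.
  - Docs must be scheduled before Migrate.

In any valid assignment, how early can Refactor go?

Precedence pushes Refactor to at least Wed.
Refactor at Wed is achievable: Handover in Tue, Migrate in Wed, Docs in Tue, Research in Mon, Plan in Mon, Refactor in Wed, Deploy in Tue.

Wed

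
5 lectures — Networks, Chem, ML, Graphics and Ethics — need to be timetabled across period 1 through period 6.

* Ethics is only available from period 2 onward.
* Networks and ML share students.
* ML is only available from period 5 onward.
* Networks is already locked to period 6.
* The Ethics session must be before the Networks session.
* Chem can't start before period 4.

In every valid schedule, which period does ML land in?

ML's window is period 5–period 6.
Networks is fixed at period 6, and ML can't share a period with Networks.
So ML must be period 5.

period 5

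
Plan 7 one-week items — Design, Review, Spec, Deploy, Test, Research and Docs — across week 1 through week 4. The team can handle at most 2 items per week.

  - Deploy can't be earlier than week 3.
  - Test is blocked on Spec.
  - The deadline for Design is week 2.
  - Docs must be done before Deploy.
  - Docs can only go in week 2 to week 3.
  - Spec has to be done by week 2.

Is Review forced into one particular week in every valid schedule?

No

Review can be week 1 (e.g. Docs in week 2, Spec in week 1, Deploy in week 3, Review in week 1, Design in week 2, Test in week 3, Research in week 4) or week 2 (e.g. Spec=week 1; Review=week 2; Docs=week 2; Deploy=week 3; Research=week 4; Test=week 3; Design=week 1).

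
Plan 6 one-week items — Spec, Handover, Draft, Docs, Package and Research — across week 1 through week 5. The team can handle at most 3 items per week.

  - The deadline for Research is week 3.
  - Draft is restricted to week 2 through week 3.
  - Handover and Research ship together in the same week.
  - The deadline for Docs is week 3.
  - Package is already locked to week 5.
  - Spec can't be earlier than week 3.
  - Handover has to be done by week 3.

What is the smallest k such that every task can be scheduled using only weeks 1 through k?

5 weeks

With at most 3 per week and 6 tasks, at least 2 weeks are needed.
Package can't be placed before week 5, so the schedule must run through at least week 5.
5 works (last occupied week: week 5): for example Docs -> week 1; Package -> week 5; Handover -> week 1; Research -> week 1; Spec -> week 3; Draft -> week 2.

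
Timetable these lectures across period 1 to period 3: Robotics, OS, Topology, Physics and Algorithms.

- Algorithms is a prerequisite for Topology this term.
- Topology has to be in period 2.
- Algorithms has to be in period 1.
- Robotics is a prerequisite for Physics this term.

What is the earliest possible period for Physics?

Precedence pushes Physics to at least period 2.
Physics at period 2 is achievable: Algorithms in period 1, Physics in period 2, Topology in period 2, OS in period 1, Robotics in period 1.

period 2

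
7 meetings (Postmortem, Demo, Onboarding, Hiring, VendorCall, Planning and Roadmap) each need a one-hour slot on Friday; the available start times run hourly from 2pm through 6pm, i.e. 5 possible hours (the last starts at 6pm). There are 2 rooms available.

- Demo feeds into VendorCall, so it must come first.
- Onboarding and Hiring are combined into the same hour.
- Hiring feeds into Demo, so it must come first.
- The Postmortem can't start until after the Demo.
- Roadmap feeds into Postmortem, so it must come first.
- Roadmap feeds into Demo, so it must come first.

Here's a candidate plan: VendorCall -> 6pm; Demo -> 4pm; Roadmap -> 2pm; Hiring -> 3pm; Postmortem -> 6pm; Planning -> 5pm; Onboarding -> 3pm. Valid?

Yes, all constraints hold

Demo feeds into VendorCall, so it must come first — holds.
Roadmap feeds into Demo, so it must come first — holds.
There are 2 rooms available — holds.
Roadmap feeds into Postmortem, so it must come first — holds.
Onboarding and Hiring are combined into the same hour — holds.
Hiring feeds into Demo, so it must come first — holds.
The Postmortem can't start until after the Demo — holds.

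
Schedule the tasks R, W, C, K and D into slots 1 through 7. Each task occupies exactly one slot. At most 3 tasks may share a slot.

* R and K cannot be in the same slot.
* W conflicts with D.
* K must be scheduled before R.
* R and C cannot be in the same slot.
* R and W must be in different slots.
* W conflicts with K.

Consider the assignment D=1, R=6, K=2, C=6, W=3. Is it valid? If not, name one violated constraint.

No. R and C cannot be in the same slot is not satisfied.

At most 3 tasks may share a slot — holds.
R and W must be in different slots — holds.
R and K cannot be in the same slot — holds.
K must be scheduled before R — holds.
W conflicts with K — holds.
R and C cannot be in the same slot — violated.
W conflicts with D — holds.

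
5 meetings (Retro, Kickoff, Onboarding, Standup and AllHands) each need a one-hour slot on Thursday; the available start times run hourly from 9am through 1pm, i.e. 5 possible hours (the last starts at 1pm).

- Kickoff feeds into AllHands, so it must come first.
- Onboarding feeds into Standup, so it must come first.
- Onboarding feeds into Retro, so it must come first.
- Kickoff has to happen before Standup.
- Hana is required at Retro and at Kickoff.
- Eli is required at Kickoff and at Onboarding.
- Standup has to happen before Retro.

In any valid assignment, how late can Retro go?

Precedence pushes Retro to at least 11am.
Retro at 1pm is achievable: Kickoff=9am; AllHands=10am; Standup=11am; Onboarding=10am; Retro=1pm.

1pm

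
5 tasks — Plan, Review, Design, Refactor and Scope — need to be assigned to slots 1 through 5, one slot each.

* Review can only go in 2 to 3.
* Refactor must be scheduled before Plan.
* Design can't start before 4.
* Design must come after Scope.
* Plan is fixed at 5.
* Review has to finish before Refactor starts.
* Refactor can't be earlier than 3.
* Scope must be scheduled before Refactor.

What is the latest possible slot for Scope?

3

Downstream work caps Scope at 3.
Scope at 3 is achievable: Scope -> 3; Review -> 2; Refactor -> 4; Plan -> 5; Design -> 4.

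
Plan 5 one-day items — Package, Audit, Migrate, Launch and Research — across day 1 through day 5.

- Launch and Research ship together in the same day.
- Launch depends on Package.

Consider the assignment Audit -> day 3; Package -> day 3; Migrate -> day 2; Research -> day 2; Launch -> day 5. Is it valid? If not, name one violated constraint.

No — it violates: Launch and Research ship together in the same day

Launch depends on Package — holds.
Launch and Research ship together in the same day — violated.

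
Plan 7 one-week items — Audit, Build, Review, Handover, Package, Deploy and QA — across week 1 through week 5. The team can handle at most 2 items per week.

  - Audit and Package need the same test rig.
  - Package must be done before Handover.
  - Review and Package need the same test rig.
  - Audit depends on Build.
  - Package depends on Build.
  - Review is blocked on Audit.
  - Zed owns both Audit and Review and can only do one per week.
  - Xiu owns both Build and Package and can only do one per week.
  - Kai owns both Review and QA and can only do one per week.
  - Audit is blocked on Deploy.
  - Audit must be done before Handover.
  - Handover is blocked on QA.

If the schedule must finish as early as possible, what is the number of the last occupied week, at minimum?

The precedence chain requires at least 3 distinct weeks.
With at most 2 per week and 7 tasks, at least 4 weeks are needed.
4 works (last occupied week: week 4): for example QA in week 2; Handover in week 4; Package in week 3; Audit in week 2; Deploy in week 1; Build in week 1; Review in week 4.

4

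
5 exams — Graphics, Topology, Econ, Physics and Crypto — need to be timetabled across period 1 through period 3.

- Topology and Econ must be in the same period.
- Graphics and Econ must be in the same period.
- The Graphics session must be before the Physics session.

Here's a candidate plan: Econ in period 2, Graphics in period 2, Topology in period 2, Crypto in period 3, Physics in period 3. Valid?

Yes

The Graphics session must be before the Physics session — holds.
Graphics and Econ must be in the same period — holds.
Topology and Econ must be in the same period — holds.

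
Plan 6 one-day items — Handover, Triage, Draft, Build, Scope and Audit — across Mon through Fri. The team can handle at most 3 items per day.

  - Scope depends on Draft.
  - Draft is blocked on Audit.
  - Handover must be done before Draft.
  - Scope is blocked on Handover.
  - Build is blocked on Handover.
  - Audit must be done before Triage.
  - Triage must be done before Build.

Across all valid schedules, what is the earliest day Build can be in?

Wed

Precedence pushes Build to at least Wed.
Build at Wed is achievable: Draft -> Tue; Scope -> Wed; Audit -> Mon; Build -> Wed; Triage -> Tue; Handover -> Mon.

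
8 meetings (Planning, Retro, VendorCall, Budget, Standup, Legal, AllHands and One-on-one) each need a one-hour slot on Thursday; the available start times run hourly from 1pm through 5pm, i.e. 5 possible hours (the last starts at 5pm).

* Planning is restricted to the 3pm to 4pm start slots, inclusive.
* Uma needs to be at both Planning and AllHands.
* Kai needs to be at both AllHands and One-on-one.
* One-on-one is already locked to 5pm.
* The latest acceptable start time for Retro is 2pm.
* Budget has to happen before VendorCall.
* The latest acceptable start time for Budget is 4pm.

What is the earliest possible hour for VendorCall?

2pm

Precedence pushes VendorCall to at least 2pm.
VendorCall at 2pm is achievable: Retro -> 1pm; VendorCall -> 2pm; Legal -> 1pm; Standup -> 1pm; AllHands -> 1pm; Budget -> 1pm; One-on-one -> 5pm; Planning -> 3pm.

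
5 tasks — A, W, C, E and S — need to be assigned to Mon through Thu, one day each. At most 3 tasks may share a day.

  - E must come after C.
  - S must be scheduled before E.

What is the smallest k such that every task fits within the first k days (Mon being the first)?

The precedence chain requires at least 2 distinct days.
With at most 3 per day and 5 tasks, at least 2 days are needed.
2 works (last occupied day: Tue): for example E in Tue, A in Mon, C in Mon, W in Tue, S in Mon.

2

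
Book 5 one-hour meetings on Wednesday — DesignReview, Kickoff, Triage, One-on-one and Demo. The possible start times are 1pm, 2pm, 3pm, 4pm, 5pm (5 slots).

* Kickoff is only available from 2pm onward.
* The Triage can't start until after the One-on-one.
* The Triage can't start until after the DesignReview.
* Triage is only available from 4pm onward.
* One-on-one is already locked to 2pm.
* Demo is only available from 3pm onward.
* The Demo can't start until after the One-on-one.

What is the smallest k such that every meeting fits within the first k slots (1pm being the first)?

4 slots

The precedence chain requires at least 2 distinct slots.
Triage can't be placed before 4pm — that is slot 4 counting from 1pm — so the schedule must run through at least 4 slots.
4 works (last occupied slot: 4pm): for example Demo in 3pm, Kickoff in 2pm, Triage in 4pm, DesignReview in 1pm, One-on-one in 2pm.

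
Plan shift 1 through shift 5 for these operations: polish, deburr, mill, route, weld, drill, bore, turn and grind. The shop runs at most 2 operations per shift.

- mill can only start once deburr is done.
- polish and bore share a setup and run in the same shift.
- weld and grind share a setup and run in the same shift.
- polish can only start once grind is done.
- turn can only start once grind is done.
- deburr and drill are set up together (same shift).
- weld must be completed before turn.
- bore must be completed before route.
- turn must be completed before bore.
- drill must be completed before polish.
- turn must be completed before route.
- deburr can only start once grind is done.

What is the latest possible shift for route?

Precedence pushes route to at least shift 4.
route at shift 5 is achievable: deburr=shift 3, turn=shift 2, route=shift 5, drill=shift 3, grind=shift 1, mill=shift 5, polish=shift 4, bore=shift 4, weld=shift 1.

shift 5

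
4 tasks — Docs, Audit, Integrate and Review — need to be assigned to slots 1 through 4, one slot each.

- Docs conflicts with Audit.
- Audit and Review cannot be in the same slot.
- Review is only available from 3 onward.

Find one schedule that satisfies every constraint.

Integrate -> 1; Review -> 3; Audit -> 2; Docs -> 1

Checking: Audit(2) != Review(3); Docs(1) != Audit(2); Review=3 in [3,4].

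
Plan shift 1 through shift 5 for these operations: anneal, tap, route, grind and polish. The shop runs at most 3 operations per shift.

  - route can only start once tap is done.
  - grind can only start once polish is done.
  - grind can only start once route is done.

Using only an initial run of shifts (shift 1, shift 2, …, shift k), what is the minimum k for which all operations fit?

The precedence chain requires at least 3 distinct shifts.
With at most 3 per shift and 5 operations, at least 2 shifts are needed.
3 works (last occupied shift: shift 3): for example anneal in shift 1; route in shift 2; polish in shift 1; grind in shift 3; tap in shift 1.

3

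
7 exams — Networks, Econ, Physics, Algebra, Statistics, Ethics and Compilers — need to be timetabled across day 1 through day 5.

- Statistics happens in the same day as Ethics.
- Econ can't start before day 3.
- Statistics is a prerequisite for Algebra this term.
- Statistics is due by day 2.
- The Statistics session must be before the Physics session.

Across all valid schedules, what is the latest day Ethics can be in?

day 2

Ethics must be in the same day as Statistics, which can't be after day 2, so Ethics is at most day 2.
Ethics at day 2 is achievable: Physics=day 3, Statistics=day 2, Networks=day 1, Econ=day 3, Compilers=day 1, Ethics=day 2, Algebra=day 3.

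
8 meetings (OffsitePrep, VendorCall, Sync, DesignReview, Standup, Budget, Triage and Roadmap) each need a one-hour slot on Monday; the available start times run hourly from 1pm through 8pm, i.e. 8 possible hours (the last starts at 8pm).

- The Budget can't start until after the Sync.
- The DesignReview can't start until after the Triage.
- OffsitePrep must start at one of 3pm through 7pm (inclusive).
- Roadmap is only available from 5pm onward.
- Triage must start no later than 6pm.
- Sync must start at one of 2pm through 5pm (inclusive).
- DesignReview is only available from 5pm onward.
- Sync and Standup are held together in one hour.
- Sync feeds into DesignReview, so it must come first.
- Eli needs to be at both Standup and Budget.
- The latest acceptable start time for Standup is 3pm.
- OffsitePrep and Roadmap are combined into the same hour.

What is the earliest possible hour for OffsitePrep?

OffsitePrep is available from 3pm; OffsitePrep must be in the same hour as Roadmap, which can't be before 5pm, so OffsitePrep is at least 5pm; OffsitePrep's own window allows nothing later than 7pm.
OffsitePrep at 5pm is achievable: Budget=3pm, DesignReview=5pm, OffsitePrep=5pm, Standup=2pm, Triage=1pm, VendorCall=1pm, Sync=2pm, Roadmap=5pm.

5pm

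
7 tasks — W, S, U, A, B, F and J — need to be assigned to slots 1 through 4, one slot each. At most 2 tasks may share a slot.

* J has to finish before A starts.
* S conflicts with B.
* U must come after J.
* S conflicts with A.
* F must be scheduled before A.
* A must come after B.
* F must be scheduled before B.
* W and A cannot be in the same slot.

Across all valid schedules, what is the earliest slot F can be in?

1

Downstream work caps F at 2.
F at 1 is achievable: J=1; B=2; A=3; F=1; U=2; W=4; S=4.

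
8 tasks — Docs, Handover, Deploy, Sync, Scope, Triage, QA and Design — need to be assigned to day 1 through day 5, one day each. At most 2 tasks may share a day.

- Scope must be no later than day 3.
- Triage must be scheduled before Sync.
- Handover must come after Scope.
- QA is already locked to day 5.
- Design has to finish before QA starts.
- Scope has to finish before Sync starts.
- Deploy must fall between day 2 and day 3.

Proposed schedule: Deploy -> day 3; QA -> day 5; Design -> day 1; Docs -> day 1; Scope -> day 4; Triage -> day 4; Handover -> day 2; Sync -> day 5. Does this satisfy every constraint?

No — it violates: Handover must come after Scope

Deploy must fall between day 2 and day 3 — holds.
QA is already locked to day 5 — holds.
Scope must be no later than day 3 — violated.
Triage must be scheduled before Sync — holds.
Design has to finish before QA starts — holds.
At most 2 tasks may share a day — holds.
Scope has to finish before Sync starts — holds.
Handover must come after Scope — violated.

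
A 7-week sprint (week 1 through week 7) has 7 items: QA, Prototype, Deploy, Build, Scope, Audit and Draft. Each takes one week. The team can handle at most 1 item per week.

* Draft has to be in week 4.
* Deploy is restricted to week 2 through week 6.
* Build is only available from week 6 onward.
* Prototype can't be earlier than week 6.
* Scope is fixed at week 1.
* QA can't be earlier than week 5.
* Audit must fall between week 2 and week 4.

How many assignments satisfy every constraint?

4

Enumerating: Deploy in week 3; Draft in week 4; Build in week 7; Scope in week 1; Audit in week 2; Prototype in week 6; QA in week 5 | Audit -> week 3, QA -> week 5, Draft -> week 4, Scope -> week 1, Prototype -> week 6, Build -> week 7, Deploy -> week 2 | Draft -> week 4; QA -> week 5; Prototype -> week 7; Deploy -> week 3; Scope -> week 1; Audit -> week 2; Build -> week 6 | Build=week 6, Scope=week 1, Audit=week 3, Draft=week 4, Prototype=week 7, QA=week 5, Deploy=week 2.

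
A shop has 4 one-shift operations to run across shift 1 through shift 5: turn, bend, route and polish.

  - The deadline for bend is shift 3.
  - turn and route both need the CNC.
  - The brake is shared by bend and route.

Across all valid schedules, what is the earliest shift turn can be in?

turn at shift 1 is achievable: route=shift 2, bend=shift 1, polish=shift 1, turn=shift 1.

shift 1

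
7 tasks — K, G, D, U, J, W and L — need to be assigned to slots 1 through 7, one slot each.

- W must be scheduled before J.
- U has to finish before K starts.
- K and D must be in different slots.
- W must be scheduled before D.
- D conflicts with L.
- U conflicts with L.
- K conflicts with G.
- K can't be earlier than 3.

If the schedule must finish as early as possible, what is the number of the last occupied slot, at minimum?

The precedence chain requires at least 2 distinct slots.
K can't be placed before 3, so the schedule must run through at least slot 3.
3 works (last occupied slot: 3): for example D in 2, U in 1, G in 1, L in 3, J in 2, K in 3, W in 1.

3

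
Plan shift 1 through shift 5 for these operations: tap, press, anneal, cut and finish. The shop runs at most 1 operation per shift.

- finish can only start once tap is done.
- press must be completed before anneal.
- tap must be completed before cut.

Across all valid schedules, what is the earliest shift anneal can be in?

Precedence pushes anneal to at least shift 2.
anneal at shift 2 is achievable: cut=shift 4; press=shift 1; finish=shift 5; tap=shift 3; anneal=shift 2.

shift 2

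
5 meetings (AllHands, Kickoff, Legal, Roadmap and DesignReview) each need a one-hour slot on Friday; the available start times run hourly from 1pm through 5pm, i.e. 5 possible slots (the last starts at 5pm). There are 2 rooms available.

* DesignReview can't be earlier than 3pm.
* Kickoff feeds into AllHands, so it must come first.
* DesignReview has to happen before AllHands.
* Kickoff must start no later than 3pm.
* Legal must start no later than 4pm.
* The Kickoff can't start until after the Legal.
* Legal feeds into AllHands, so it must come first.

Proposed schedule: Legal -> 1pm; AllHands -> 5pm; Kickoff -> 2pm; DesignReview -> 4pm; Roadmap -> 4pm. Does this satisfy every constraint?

The Kickoff can't start until after the Legal — holds.
DesignReview has to happen before AllHands — holds.
Kickoff must start no later than 3pm — holds.
Legal feeds into AllHands, so it must come first — holds.
Kickoff feeds into AllHands, so it must come first — holds.
DesignReview can't be earlier than 3pm — holds.
There are 2 rooms available — holds.
Legal must start no later than 4pm — holds.

Valid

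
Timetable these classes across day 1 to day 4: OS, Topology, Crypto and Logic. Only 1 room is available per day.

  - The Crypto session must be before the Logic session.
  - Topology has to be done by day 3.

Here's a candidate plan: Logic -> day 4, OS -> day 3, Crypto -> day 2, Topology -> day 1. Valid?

Yes

Topology has to be done by day 3 — holds.
Only 1 room is available per day — holds.
The Crypto session must be before the Logic session — holds.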